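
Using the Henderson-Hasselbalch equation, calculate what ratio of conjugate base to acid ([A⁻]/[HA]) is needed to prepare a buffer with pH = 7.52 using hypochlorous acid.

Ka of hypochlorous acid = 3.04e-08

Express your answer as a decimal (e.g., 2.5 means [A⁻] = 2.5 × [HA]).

pKa = -log(3.04e-08) = 7.5171. pH = pKa + log([A⁻]/[HA]), so log([A⁻]/[HA]) = pH − pKa = 7.52 − 7.5171 = 0.0029. [A⁻]/[HA] = 10^(0.0029) = 1.01

[A⁻]/[HA] = 1.01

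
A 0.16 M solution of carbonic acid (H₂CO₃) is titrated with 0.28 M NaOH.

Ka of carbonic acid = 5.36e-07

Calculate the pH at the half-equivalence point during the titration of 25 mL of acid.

At half-equivalence [HA] = [A⁻], so Henderson-Hasselbalch gives pH = pKa = -log(5.36e-07) = 6.27.

pH = pKa = 6.27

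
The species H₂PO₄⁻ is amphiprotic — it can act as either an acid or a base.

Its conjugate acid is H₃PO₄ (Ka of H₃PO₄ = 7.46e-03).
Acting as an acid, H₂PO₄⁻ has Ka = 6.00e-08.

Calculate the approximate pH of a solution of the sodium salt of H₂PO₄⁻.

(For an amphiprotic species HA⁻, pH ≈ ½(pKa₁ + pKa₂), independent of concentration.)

pKa₁ = -log(7.46e-03) = 2.13; pKa₂ = -log(6.00e-08) = 7.22. For an amphiprotic species, pH ≈ ½(pKa₁ + pKa₂) = ½(2.13 + 7.22) = 4.67.

pH = 4.67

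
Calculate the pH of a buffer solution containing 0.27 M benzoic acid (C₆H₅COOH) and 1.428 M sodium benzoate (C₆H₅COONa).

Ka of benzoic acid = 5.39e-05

pKa = -log(5.39e-05) = 4.27. pH = pKa + log([A⁻]/[HA]) = 4.27 + log(1.428/0.27)

pH = 4.99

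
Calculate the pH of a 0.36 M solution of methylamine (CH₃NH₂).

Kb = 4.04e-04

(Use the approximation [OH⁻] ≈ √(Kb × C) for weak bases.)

[OH⁻] = √(Kb × C) = √(4.04e-04 × 0.36) = 1.2060e-02. pOH = 1.92, pH = 14 - pOH

pH = 12.08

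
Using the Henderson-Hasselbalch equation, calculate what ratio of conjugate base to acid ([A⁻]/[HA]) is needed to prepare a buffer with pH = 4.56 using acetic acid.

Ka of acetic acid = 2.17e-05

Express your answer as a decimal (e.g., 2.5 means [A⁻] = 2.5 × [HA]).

pKa = -log(2.17e-05) = 4.6635. pH = pKa + log([A⁻]/[HA]), so log([A⁻]/[HA]) = pH − pKa = 4.56 − 4.6635 = -0.1035. [A⁻]/[HA] = 10^(-0.1035) = 0.788

[A⁻]/[HA] = 0.788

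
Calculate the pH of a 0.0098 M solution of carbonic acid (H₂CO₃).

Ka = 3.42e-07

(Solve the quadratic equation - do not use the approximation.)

x² + Ka×x - Ka×C = 0. Using quadratic formula: [H⁺] = 5.7722e-05

pH = 4.24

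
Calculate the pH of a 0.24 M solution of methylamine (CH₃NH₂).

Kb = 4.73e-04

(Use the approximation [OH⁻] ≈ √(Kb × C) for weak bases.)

[OH⁻] = √(Kb × C) = √(4.73e-04 × 0.24) = 1.0655e-02. pOH = 1.97, pH = 14 - pOH

pH = 12.03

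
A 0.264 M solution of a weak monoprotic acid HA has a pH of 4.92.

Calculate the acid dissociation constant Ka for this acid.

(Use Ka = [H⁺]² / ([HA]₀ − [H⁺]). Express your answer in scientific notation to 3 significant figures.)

[H⁺] = 10^(−pH) = 10^(−4.92) = 1.202e-05 M. For HA ⇌ H⁺ + A⁻, Ka = [H⁺][A⁻]/[HA] = [H⁺]² / ([HA]₀ − [H⁺]) = (1.202e-05)² / (0.264 − 1.202e-05) = 5.48e-10.

K_a = 5.48e-10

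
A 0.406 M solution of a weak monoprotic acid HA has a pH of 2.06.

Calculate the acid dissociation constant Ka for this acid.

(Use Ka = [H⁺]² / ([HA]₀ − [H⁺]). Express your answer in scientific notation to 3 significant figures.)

[H⁺] = 10^(−pH) = 10^(−2.06) = 8.710e-03 M. For HA ⇌ H⁺ + A⁻, Ka = [H⁺][A⁻]/[HA] = [H⁺]² / ([HA]₀ − [H⁺]) = (8.710e-03)² / (0.406 − 8.710e-03) = 1.91e-04.

K_a = 1.91e-04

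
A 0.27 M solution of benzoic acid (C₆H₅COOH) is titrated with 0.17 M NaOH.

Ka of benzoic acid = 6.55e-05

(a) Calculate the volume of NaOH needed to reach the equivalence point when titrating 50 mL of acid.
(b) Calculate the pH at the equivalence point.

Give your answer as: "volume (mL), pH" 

moles acid = 0.27 × 50/1000 = 0.0135 mol; V_base = moles/0.17 × 1000 = 79.4 mL. At equivalence only the conjugate base is present: [A⁻] = 0.0135/0.129 = 1.0432e-01 M. Kb = Kw/Ka = 1.53e-10; [OH⁻] = √(Kb × [A⁻]) = 3.9908e-06; pOH = 5.40; pH = 14 - pOH = 8.60.

V = 79.4 mL, pH = 8.60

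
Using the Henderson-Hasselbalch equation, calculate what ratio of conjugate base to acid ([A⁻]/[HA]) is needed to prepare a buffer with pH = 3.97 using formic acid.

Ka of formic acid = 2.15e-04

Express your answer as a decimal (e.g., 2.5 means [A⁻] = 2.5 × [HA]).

pKa = -log(2.15e-04) = 3.6676. pH = pKa + log([A⁻]/[HA]), so log([A⁻]/[HA]) = pH − pKa = 3.97 − 3.6676 = 0.3024. [A⁻]/[HA] = 10^(0.3024) = 2.01

[A⁻]/[HA] = 2.01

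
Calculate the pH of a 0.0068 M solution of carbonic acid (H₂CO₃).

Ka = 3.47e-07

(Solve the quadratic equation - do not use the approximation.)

x² + Ka×x - Ka×C = 0. Using quadratic formula: [H⁺] = 4.8403e-05

pH = 4.32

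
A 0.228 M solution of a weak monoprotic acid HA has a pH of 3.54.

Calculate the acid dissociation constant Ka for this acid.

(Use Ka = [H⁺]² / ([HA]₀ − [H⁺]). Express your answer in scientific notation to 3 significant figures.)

[H⁺] = 10^(−pH) = 10^(−3.54) = 2.884e-04 M. For HA ⇌ H⁺ + A⁻, Ka = [H⁺][A⁻]/[HA] = [H⁺]² / ([HA]₀ − [H⁺]) = (2.884e-04)² / (0.228 − 2.884e-04) = 3.65e-07.

K_a = 3.65e-07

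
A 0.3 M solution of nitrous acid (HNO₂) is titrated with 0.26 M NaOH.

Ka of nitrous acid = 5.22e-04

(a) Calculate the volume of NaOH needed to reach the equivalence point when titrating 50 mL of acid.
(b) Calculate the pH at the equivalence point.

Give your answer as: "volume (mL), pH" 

moles acid = 0.3 × 50/1000 = 0.015 mol; V_base = moles/0.26 × 1000 = 57.7 mL. At equivalence only the conjugate base is present: [A⁻] = 0.015/0.108 = 1.3929e-01 M. Kb = Kw/Ka = 1.92e-11; [OH⁻] = √(Kb × [A⁻]) = 1.6335e-06; pOH = 5.79; pH = 14 - pOH = 8.21.

V = 57.7 mL, pH = 8.21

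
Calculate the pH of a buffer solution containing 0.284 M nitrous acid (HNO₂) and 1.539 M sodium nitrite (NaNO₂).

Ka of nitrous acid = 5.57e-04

pKa = -log(5.57e-04) = 3.25. pH = pKa + log([A⁻]/[HA]) = 3.25 + log(1.539/0.284)

pH = 3.99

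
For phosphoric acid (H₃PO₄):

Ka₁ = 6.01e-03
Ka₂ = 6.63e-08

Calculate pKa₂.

pKa₂ = -log(Ka₂) = -log(6.63e-08) = 7.18.

pK_{a2} = 7.18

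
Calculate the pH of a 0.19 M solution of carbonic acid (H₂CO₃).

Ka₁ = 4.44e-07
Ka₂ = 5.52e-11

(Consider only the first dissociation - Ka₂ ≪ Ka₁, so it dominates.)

First dissociation dominates. From Ka₁ = [H⁺][HA⁻]/[H₂A], x² + Ka₁·x − Ka₁·C = 0 with C = 0.19 M and Ka₁ = 4.44e-07. Solving: [H⁺] = (−Ka₁ + √(Ka₁² + 4·Ka₁·C)) / 2 = 2.9023e-04 M. pH = -log(2.9023e-04) = 3.54.

pH = 3.54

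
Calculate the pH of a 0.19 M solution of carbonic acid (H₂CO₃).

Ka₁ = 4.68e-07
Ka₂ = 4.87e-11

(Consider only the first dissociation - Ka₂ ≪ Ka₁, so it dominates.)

First dissociation dominates. From Ka₁ = [H⁺][HA⁻]/[H₂A], x² + Ka₁·x − Ka₁·C = 0 with C = 0.19 M and Ka₁ = 4.68e-07. Solving: [H⁺] = (−Ka₁ + √(Ka₁² + 4·Ka₁·C)) / 2 = 2.9796e-04 M. pH = -log(2.9796e-04) = 3.53.

pH = 3.53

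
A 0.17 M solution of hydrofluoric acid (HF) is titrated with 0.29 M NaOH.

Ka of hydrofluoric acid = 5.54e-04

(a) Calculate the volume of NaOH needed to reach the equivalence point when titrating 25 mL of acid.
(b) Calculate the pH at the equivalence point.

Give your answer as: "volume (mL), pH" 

moles acid = 0.17 × 25/1000 = 0.00425 mol; V_base = moles/0.29 × 1000 = 14.7 mL. At equivalence only the conjugate base is present: [A⁻] = 0.00425/0.040 = 1.0717e-01 M. Kb = Kw/Ka = 1.81e-11; [OH⁻] = √(Kb × [A⁻]) = 1.3909e-06; pOH = 5.86; pH = 14 - pOH = 8.14.

V = 14.7 mL, pH = 8.14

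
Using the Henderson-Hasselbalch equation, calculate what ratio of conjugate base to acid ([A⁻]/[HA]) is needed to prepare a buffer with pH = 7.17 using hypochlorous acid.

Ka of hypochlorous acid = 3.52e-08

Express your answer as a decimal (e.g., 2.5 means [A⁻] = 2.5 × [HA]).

pKa = -log(3.52e-08) = 7.4535. pH = pKa + log([A⁻]/[HA]), so log([A⁻]/[HA]) = pH − pKa = 7.17 − 7.4535 = -0.2835. [A⁻]/[HA] = 10^(-0.2835) = 0.521

[A⁻]/[HA] = 0.521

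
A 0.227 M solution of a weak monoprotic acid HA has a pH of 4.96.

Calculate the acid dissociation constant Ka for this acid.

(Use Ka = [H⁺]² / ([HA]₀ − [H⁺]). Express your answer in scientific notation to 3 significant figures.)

[H⁺] = 10^(−pH) = 10^(−4.96) = 1.096e-05 M. For HA ⇌ H⁺ + A⁻, Ka = [H⁺][A⁻]/[HA] = [H⁺]² / ([HA]₀ − [H⁺]) = (1.096e-05)² / (0.227 − 1.096e-05) = 5.30e-10.

K_a = 5.30e-10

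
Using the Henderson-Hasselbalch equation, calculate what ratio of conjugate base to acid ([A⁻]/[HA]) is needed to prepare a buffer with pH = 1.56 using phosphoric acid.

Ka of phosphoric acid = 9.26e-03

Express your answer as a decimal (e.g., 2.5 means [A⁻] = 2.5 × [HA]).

pKa = -log(9.26e-03) = 2.0334. pH = pKa + log([A⁻]/[HA]), so log([A⁻]/[HA]) = pH − pKa = 1.56 − 2.0334 = -0.4734. [A⁻]/[HA] = 10^(-0.4734) = 0.336

[A⁻]/[HA] = 0.336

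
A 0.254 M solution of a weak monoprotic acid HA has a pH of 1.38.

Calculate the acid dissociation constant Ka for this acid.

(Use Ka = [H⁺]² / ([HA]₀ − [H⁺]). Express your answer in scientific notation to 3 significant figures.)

[H⁺] = 10^(−pH) = 10^(−1.38) = 4.169e-02 M. For HA ⇌ H⁺ + A⁻, Ka = [H⁺][A⁻]/[HA] = [H⁺]² / ([HA]₀ − [H⁺]) = (4.169e-02)² / (0.254 − 4.169e-02) = 8.19e-03.

K_a = 8.19e-03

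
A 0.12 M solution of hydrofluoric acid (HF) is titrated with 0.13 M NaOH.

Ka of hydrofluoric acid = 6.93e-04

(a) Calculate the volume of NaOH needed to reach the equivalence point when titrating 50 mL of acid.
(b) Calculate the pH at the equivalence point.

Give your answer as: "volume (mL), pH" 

moles acid = 0.12 × 50/1000 = 0.006 mol; V_base = moles/0.13 × 1000 = 46.2 mL. At equivalence only the conjugate base is present: [A⁻] = 0.006/0.096 = 6.2400e-02 M. Kb = Kw/Ka = 1.44e-11; [OH⁻] = √(Kb × [A⁻]) = 9.4891e-07; pOH = 6.02; pH = 14 - pOH = 7.98.

V = 46.2 mL, pH = 7.98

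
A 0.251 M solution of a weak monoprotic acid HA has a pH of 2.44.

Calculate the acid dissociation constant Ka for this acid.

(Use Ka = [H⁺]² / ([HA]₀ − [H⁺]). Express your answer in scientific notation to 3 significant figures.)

[H⁺] = 10^(−pH) = 10^(−2.44) = 3.631e-03 M. For HA ⇌ H⁺ + A⁻, Ka = [H⁺][A⁻]/[HA] = [H⁺]² / ([HA]₀ − [H⁺]) = (3.631e-03)² / (0.251 − 3.631e-03) = 5.33e-05.

K_a = 5.33e-05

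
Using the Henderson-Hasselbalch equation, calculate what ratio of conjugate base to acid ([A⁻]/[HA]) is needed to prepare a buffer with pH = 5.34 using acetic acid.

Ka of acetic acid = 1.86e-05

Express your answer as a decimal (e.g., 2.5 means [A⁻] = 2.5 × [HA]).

pKa = -log(1.86e-05) = 4.7305. pH = pKa + log([A⁻]/[HA]), so log([A⁻]/[HA]) = pH − pKa = 5.34 − 4.7305 = 0.6095. [A⁻]/[HA] = 10^(0.6095) = 4.07

[A⁻]/[HA] = 4.07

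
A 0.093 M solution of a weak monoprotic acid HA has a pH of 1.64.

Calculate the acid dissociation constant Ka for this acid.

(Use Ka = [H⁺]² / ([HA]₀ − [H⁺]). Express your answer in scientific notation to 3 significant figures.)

[H⁺] = 10^(−pH) = 10^(−1.64) = 2.291e-02 M. For HA ⇌ H⁺ + A⁻, Ka = [H⁺][A⁻]/[HA] = [H⁺]² / ([HA]₀ − [H⁺]) = (2.291e-02)² / (0.093 − 2.291e-02) = 7.49e-03.

K_a = 7.49e-03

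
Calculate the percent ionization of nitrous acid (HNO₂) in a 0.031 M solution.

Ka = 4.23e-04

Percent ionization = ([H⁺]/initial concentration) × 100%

Using Ka equilibrium: x² + Ka×x - Ka×C = 0. Solving: [H⁺] = 3.4159e-03. Percent = (3.4159e-03/0.031) × 100

Percent ionization = 11%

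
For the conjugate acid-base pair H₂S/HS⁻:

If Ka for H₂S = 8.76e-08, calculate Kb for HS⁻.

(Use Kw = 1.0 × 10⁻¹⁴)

For a conjugate pair Ka × Kb = Kw, so Kb = Kw/Ka = 1.0 × 10⁻¹⁴ / 8.76e-08 = 1.14e-07.

K_b = 1.14e-07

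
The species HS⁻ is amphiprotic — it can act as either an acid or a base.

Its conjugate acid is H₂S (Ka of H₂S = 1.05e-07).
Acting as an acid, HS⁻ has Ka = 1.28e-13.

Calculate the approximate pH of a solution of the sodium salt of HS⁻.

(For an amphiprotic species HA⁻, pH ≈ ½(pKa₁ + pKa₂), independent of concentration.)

pKa₁ = -log(1.05e-07) = 6.98; pKa₂ = -log(1.28e-13) = 12.89. For an amphiprotic species, pH ≈ ½(pKa₁ + pKa₂) = ½(6.98 + 12.89) = 9.94.

pH = 9.94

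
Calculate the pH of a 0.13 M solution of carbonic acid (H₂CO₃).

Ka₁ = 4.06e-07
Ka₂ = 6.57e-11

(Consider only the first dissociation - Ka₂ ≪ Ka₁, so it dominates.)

First dissociation dominates. From Ka₁ = [H⁺][HA⁻]/[H₂A], x² + Ka₁·x − Ka₁·C = 0 with C = 0.13 M and Ka₁ = 4.06e-07. Solving: [H⁺] = (−Ka₁ + √(Ka₁² + 4·Ka₁·C)) / 2 = 2.2954e-04 M. pH = -log(2.2954e-04) = 3.64.

pH = 3.64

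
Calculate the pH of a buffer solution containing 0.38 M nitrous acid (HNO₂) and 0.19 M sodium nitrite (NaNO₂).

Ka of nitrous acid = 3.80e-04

pKa = -log(3.80e-04) = 3.42. pH = pKa + log([A⁻]/[HA]) = 3.42 + log(0.19/0.38)

pH = 3.12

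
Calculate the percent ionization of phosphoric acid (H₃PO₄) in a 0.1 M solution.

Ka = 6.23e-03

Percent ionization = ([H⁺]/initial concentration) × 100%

Using Ka equilibrium: x² + Ka×x - Ka×C = 0. Solving: [H⁺] = 2.2039e-02. Percent = (2.2039e-02/0.1) × 100

Percent ionization = 22%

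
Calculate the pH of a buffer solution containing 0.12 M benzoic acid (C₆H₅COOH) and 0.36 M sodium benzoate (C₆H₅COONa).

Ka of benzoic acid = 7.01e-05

pKa = -log(7.01e-05) = 4.15. pH = pKa + log([A⁻]/[HA]) = 4.15 + log(0.36/0.12)

pH = 4.63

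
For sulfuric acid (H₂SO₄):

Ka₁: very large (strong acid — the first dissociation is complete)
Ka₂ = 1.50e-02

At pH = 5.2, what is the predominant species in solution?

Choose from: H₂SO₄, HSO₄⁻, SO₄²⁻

The first dissociation is complete, so H₂SO₄ itself is never the predominant species in water; pKa₂ = -log(1.50e-02) = 1.82. For a polyprotic acid the predominant species crosses at each pKa: below pKa_n the protonated form dominates, above it the deprotonated form does. At pH = 5.2, the predominant species is SO₄²⁻.

SO₄²⁻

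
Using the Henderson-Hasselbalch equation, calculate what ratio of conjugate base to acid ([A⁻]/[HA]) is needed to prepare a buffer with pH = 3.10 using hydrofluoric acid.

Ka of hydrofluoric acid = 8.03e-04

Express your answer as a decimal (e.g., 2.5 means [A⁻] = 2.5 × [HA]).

pKa = -log(8.03e-04) = 3.0953. pH = pKa + log([A⁻]/[HA]), so log([A⁻]/[HA]) = pH − pKa = 3.10 − 3.0953 = 0.0047. [A⁻]/[HA] = 10^(0.0047) = 1.01

[A⁻]/[HA] = 1.01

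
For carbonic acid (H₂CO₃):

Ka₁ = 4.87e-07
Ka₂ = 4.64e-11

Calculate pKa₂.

pKa₂ = -log(Ka₂) = -log(4.64e-11) = 10.33.

pK_{a2} = 10.33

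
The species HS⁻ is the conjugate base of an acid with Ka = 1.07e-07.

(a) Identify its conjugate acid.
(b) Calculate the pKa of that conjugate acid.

(a) The conjugate acid is formed by adding one H⁺ to HS⁻, giving H₂S. (b) pKa = -log(Ka) = -log(1.07e-07) = 6.97.

Conjugate acid: H₂S; pK_a = 6.97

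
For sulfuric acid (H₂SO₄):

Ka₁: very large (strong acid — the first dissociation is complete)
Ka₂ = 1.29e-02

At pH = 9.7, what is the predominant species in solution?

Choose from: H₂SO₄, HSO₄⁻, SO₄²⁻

The first dissociation is complete, so H₂SO₄ itself is never the predominant species in water; pKa₂ = -log(1.29e-02) = 1.89. For a polyprotic acid the predominant species crosses at each pKa: below pKa_n the protonated form dominates, above it the deprotonated form does. At pH = 9.7, the predominant species is SO₄²⁻.

SO₄²⁻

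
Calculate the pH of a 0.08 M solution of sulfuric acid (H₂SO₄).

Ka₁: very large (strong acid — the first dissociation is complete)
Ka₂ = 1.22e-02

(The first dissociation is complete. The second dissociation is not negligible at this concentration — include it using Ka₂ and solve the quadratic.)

First dissociation is complete: [H⁺]₀ = [HSO₄⁻]₀ = C = 0.08 M. Second dissociation HSO₄⁻ ⇌ H⁺ + SO₄²⁻: let x = [SO₄²⁻]. Ka₂ = (C + x)·x / (C − x) = 1.22e-02 → x² + (C + Ka₂)·x − Ka₂·C = 0 → x² + 0.09220·x − 9.760e-04 = 0. x = (−0.09220 + √(0.09220² + 4 × 9.760e-04)) / 2 = 9.5885e-03 M. [H⁺] = C + x = 0.08 + 9.5885e-03 = 8.9589e-02 M. pH = -log(8.9589e-02) = 1.05.

pH = 1.05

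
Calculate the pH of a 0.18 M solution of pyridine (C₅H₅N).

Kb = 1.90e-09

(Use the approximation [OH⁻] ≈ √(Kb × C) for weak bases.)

[OH⁻] = √(Kb × C) = √(1.90e-09 × 0.18) = 1.8493e-05. pOH = 4.73, pH = 14 - pOH

pH = 9.27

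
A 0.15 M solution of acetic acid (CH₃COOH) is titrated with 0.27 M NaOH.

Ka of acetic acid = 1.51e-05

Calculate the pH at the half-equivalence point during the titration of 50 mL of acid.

At half-equivalence [HA] = [A⁻], so Henderson-Hasselbalch gives pH = pKa = -log(1.51e-05) = 4.82.

pH = pKa = 4.82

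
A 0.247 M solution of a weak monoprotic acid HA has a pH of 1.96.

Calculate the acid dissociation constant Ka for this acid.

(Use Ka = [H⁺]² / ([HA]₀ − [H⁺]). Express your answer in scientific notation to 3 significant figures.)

[H⁺] = 10^(−pH) = 10^(−1.96) = 1.096e-02 M. For HA ⇌ H⁺ + A⁻, Ka = [H⁺][A⁻]/[HA] = [H⁺]² / ([HA]₀ − [H⁺]) = (1.096e-02)² / (0.247 − 1.096e-02) = 5.09e-04.

K_a = 5.09e-04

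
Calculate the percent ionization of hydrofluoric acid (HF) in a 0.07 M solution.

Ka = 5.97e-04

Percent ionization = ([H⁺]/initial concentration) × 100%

Using Ka equilibrium: x² + Ka×x - Ka×C = 0. Solving: [H⁺] = 6.1729e-03. Percent = (6.1729e-03/0.07) × 100

Percent ionization = 8.82%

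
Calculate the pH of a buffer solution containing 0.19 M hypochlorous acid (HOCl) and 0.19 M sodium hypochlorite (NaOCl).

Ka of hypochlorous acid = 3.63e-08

pKa = -log(3.63e-08) = 7.44. pH = pKa + log([A⁻]/[HA]) = 7.44 + log(0.19/0.19)

pH = 7.44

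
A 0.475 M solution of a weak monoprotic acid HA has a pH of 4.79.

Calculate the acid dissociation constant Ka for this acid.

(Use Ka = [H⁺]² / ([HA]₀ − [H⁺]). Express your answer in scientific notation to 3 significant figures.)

[H⁺] = 10^(−pH) = 10^(−4.79) = 1.622e-05 M. For HA ⇌ H⁺ + A⁻, Ka = [H⁺][A⁻]/[HA] = [H⁺]² / ([HA]₀ − [H⁺]) = (1.622e-05)² / (0.475 − 1.622e-05) = 5.54e-10.

K_a = 5.54e-10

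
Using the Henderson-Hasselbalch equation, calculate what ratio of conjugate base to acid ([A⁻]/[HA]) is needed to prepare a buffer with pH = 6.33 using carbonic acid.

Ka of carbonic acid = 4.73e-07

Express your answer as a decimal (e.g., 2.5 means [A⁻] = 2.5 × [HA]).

pKa = -log(4.73e-07) = 6.3251. pH = pKa + log([A⁻]/[HA]), so log([A⁻]/[HA]) = pH − pKa = 6.33 − 6.3251 = 0.0049. [A⁻]/[HA] = 10^(0.0049) = 1.01

[A⁻]/[HA] = 1.01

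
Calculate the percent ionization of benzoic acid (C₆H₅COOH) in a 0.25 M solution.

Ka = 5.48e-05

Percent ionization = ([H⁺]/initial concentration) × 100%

Using Ka equilibrium: x² + Ka×x - Ka×C = 0. Solving: [H⁺] = 3.6741e-03. Percent = (3.6741e-03/0.25) × 100

Percent ionization = 1.47%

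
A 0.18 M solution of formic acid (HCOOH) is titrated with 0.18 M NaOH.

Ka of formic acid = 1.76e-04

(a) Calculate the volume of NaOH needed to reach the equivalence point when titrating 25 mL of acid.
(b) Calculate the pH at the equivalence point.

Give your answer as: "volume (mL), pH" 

moles acid = 0.18 × 25/1000 = 0.0045 mol; V_base = moles/0.18 × 1000 = 25.0 mL. At equivalence only the conjugate base is present: [A⁻] = 0.0045/0.050 = 9.0000e-02 M. Kb = Kw/Ka = 5.68e-11; [OH⁻] = √(Kb × [A⁻]) = 2.2613e-06; pOH = 5.65; pH = 14 - pOH = 8.35.

V = 25.0 mL, pH = 8.35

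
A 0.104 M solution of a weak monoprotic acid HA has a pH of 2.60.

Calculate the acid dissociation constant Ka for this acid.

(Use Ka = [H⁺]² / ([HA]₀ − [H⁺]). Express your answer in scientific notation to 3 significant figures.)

[H⁺] = 10^(−pH) = 10^(−2.60) = 2.512e-03 M. For HA ⇌ H⁺ + A⁻, Ka = [H⁺][A⁻]/[HA] = [H⁺]² / ([HA]₀ − [H⁺]) = (2.512e-03)² / (0.104 − 2.512e-03) = 6.22e-05.

K_a = 6.22e-05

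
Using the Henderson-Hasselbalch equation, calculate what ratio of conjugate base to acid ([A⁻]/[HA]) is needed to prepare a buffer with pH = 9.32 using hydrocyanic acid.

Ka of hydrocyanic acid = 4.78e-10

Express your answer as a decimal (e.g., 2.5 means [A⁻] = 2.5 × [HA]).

pKa = -log(4.78e-10) = 9.3206. pH = pKa + log([A⁻]/[HA]), so log([A⁻]/[HA]) = pH − pKa = 9.32 − 9.3206 = -0.0006. [A⁻]/[HA] = 10^(-0.0006) = 0.999

[A⁻]/[HA] = 0.999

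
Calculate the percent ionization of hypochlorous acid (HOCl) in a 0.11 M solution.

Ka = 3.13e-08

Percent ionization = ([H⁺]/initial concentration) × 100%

Using Ka equilibrium: x² + Ka×x - Ka×C = 0. Solving: [H⁺] = 5.8661e-05. Percent = (5.8661e-05/0.11) × 100

Percent ionization = 0.0533%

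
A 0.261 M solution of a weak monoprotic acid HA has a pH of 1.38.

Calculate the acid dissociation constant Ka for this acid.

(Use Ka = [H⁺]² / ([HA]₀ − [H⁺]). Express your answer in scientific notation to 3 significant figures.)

[H⁺] = 10^(−pH) = 10^(−1.38) = 4.169e-02 M. For HA ⇌ H⁺ + A⁻, Ka = [H⁺][A⁻]/[HA] = [H⁺]² / ([HA]₀ − [H⁺]) = (4.169e-02)² / (0.261 − 4.169e-02) = 7.92e-03.

K_a = 7.92e-03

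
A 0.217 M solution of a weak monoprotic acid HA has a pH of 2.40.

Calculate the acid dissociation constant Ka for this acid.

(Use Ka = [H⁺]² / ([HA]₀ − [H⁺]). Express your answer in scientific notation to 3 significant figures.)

[H⁺] = 10^(−pH) = 10^(−2.40) = 3.981e-03 M. For HA ⇌ H⁺ + A⁻, Ka = [H⁺][A⁻]/[HA] = [H⁺]² / ([HA]₀ − [H⁺]) = (3.981e-03)² / (0.217 − 3.981e-03) = 7.44e-05.

K_a = 7.44e-05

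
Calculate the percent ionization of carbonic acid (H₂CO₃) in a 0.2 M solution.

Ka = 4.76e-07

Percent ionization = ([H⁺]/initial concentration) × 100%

Using Ka equilibrium: x² + Ka×x - Ka×C = 0. Solving: [H⁺] = 3.0831e-04. Percent = (3.0831e-04/0.2) × 100

Percent ionization = 0.154%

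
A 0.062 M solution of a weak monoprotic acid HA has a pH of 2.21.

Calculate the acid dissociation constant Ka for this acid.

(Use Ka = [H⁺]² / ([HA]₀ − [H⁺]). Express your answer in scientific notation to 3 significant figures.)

[H⁺] = 10^(−pH) = 10^(−2.21) = 6.166e-03 M. For HA ⇌ H⁺ + A⁻, Ka = [H⁺][A⁻]/[HA] = [H⁺]² / ([HA]₀ − [H⁺]) = (6.166e-03)² / (0.062 − 6.166e-03) = 6.81e-04.

K_a = 6.81e-04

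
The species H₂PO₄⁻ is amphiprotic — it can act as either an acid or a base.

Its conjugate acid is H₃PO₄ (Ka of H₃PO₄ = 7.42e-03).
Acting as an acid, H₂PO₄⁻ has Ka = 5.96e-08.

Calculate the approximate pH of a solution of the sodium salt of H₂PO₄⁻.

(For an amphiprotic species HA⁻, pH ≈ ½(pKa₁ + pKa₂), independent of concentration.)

pKa₁ = -log(7.42e-03) = 2.13; pKa₂ = -log(5.96e-08) = 7.22. For an amphiprotic species, pH ≈ ½(pKa₁ + pKa₂) = ½(2.13 + 7.22) = 4.68.

pH = 4.68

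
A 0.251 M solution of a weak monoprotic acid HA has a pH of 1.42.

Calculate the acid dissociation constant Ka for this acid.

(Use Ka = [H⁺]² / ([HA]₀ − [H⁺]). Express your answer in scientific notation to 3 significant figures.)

[H⁺] = 10^(−pH) = 10^(−1.42) = 3.802e-02 M. For HA ⇌ H⁺ + A⁻, Ka = [H⁺][A⁻]/[HA] = [H⁺]² / ([HA]₀ − [H⁺]) = (3.802e-02)² / (0.251 − 3.802e-02) = 6.79e-03.

K_a = 6.79e-03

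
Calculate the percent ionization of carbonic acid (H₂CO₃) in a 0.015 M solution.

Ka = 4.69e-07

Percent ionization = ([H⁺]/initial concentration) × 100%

Using Ka equilibrium: x² + Ka×x - Ka×C = 0. Solving: [H⁺] = 8.3641e-05. Percent = (8.3641e-05/0.015) × 100

Percent ionization = 0.558%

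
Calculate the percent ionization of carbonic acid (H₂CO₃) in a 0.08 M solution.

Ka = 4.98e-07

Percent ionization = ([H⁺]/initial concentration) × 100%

Using Ka equilibrium: x² + Ka×x - Ka×C = 0. Solving: [H⁺] = 1.9935e-04. Percent = (1.9935e-04/0.08) × 100

Percent ionization = 0.249%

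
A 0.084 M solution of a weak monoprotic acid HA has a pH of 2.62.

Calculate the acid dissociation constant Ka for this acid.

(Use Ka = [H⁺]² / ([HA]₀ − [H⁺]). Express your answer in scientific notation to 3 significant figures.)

[H⁺] = 10^(−pH) = 10^(−2.62) = 2.399e-03 M. For HA ⇌ H⁺ + A⁻, Ka = [H⁺][A⁻]/[HA] = [H⁺]² / ([HA]₀ − [H⁺]) = (2.399e-03)² / (0.084 − 2.399e-03) = 7.05e-05.

K_a = 7.05e-05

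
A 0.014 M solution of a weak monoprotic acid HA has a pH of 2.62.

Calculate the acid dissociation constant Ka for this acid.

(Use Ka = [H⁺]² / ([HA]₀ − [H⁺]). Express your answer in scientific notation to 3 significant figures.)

[H⁺] = 10^(−pH) = 10^(−2.62) = 2.399e-03 M. For HA ⇌ H⁺ + A⁻, Ka = [H⁺][A⁻]/[HA] = [H⁺]² / ([HA]₀ − [H⁺]) = (2.399e-03)² / (0.014 − 2.399e-03) = 4.96e-04.

K_a = 4.96e-04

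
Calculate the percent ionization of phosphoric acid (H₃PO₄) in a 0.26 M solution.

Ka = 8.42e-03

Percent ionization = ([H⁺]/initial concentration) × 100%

Using Ka equilibrium: x² + Ka×x - Ka×C = 0. Solving: [H⁺] = 4.2768e-02. Percent = (4.2768e-02/0.26) × 100

Percent ionization = 16.4%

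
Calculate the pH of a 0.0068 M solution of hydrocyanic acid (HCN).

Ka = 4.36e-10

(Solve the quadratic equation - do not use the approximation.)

x² + Ka×x - Ka×C = 0. Using quadratic formula: [H⁺] = 1.7216e-06

pH = 5.76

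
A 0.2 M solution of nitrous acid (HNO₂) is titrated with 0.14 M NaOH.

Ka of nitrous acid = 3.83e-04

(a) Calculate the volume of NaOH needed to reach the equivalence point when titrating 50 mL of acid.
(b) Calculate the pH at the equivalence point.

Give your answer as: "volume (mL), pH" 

moles acid = 0.2 × 50/1000 = 0.01 mol; V_base = moles/0.14 × 1000 = 71.4 mL. At equivalence only the conjugate base is present: [A⁻] = 0.01/0.121 = 8.2353e-02 M. Kb = Kw/Ka = 2.61e-11; [OH⁻] = √(Kb × [A⁻]) = 1.4664e-06; pOH = 5.83; pH = 14 - pOH = 8.17.

V = 71.4 mL, pH = 8.17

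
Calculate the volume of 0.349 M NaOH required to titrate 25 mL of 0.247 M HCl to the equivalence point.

At equivalence: moles acid = moles base. moles HCl = 0.247 × 25/1000 = 0.006175 mol. V_base = moles / 0.349 × 1000 = 17.7 mL.

V_{base} = 17.7 mL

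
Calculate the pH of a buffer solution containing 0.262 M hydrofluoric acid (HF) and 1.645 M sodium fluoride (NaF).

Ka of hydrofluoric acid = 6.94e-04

pKa = -log(6.94e-04) = 3.16. pH = pKa + log([A⁻]/[HA]) = 3.16 + log(1.645/0.262)

pH = 3.96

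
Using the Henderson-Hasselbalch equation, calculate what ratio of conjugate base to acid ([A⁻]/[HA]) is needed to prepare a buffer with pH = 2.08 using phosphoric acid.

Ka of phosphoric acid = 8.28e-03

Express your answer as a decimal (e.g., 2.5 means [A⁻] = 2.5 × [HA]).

pKa = -log(8.28e-03) = 2.0820. pH = pKa + log([A⁻]/[HA]), so log([A⁻]/[HA]) = pH − pKa = 2.08 − 2.0820 = -0.0020. [A⁻]/[HA] = 10^(-0.0020) = 0.995

[A⁻]/[HA] = 0.995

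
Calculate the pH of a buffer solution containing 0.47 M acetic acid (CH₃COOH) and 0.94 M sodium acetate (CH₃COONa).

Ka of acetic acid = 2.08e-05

pKa = -log(2.08e-05) = 4.68. pH = pKa + log([A⁻]/[HA]) = 4.68 + log(0.94/0.47)

pH = 4.98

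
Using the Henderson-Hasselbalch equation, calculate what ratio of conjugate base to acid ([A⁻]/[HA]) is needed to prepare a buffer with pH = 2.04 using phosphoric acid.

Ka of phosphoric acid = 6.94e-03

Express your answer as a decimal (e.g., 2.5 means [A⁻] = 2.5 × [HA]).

pKa = -log(6.94e-03) = 2.1586. pH = pKa + log([A⁻]/[HA]), so log([A⁻]/[HA]) = pH − pKa = 2.04 − 2.1586 = -0.1186. [A⁻]/[HA] = 10^(-0.1186) = 0.761

[A⁻]/[HA] = 0.761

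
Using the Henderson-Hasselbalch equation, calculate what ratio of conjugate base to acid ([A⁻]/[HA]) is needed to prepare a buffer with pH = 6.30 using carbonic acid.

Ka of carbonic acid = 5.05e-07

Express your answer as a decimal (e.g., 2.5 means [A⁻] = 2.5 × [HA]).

pKa = -log(5.05e-07) = 6.2967. pH = pKa + log([A⁻]/[HA]), so log([A⁻]/[HA]) = pH − pKa = 6.30 − 6.2967 = 0.0033. [A⁻]/[HA] = 10^(0.0033) = 1.01

[A⁻]/[HA] = 1.01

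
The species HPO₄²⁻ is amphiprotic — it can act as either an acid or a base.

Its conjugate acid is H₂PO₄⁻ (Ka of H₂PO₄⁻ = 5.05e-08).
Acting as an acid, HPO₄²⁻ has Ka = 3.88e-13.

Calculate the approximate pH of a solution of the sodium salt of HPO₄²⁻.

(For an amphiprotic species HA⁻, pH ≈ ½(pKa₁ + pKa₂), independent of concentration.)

pKa₁ = -log(5.05e-08) = 7.30; pKa₂ = -log(3.88e-13) = 12.41. For an amphiprotic species, pH ≈ ½(pKa₁ + pKa₂) = ½(7.30 + 12.41) = 9.85.

pH = 9.85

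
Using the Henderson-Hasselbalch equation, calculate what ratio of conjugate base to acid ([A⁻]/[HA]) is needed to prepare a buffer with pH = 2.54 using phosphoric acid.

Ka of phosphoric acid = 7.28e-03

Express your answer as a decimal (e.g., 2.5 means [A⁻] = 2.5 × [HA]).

pKa = -log(7.28e-03) = 2.1379. pH = pKa + log([A⁻]/[HA]), so log([A⁻]/[HA]) = pH − pKa = 2.54 − 2.1379 = 0.4021. [A⁻]/[HA] = 10^(0.4021) = 2.52

[A⁻]/[HA] = 2.52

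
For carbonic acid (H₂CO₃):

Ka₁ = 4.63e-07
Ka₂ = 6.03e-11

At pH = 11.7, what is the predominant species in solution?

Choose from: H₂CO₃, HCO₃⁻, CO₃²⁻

pKa₁ = 6.33, pKa₂ = 10.22. For a polyprotic acid the predominant species crosses at each pKa: below pKa_n the protonated form dominates, above it the deprotonated form does. At pH = 11.7, the predominant species is CO₃²⁻.

CO₃²⁻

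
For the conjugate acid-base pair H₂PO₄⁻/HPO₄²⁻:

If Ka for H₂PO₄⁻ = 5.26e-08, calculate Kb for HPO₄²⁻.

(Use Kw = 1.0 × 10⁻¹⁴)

For a conjugate pair Ka × Kb = Kw, so Kb = Kw/Ka = 1.0 × 10⁻¹⁴ / 5.26e-08 = 1.90e-07.

K_b = 1.90e-07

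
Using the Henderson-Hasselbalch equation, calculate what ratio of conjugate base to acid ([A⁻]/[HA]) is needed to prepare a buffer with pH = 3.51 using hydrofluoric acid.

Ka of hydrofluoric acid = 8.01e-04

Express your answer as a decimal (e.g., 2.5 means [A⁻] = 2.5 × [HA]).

pKa = -log(8.01e-04) = 3.0964. pH = pKa + log([A⁻]/[HA]), so log([A⁻]/[HA]) = pH − pKa = 3.51 − 3.0964 = 0.4136. [A⁻]/[HA] = 10^(0.4136) = 2.59

[A⁻]/[HA] = 2.59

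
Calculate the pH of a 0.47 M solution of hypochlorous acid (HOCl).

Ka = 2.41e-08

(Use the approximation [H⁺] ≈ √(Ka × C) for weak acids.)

[H⁺] = √(Ka × C) = √(2.41e-08 × 0.47) = 1.0643e-04. pH = -log(1.0643e-04)

pH = 3.97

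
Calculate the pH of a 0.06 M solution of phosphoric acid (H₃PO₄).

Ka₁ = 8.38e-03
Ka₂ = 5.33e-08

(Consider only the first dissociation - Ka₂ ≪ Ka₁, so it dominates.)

First dissociation dominates. From Ka₁ = [H⁺][HA⁻]/[H₂A], x² + Ka₁·x − Ka₁·C = 0 with C = 0.06 M and Ka₁ = 8.38e-03. Solving: [H⁺] = (−Ka₁ + √(Ka₁² + 4·Ka₁·C)) / 2 = 1.8621e-02 M. pH = -log(1.8621e-02) = 1.73.

pH = 1.73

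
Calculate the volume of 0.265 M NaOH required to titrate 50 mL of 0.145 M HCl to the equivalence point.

At equivalence: moles acid = moles base. moles HCl = 0.145 × 50/1000 = 0.00725 mol. V_base = moles / 0.265 × 1000 = 27.4 mL.

V_{base} = 27.4 mL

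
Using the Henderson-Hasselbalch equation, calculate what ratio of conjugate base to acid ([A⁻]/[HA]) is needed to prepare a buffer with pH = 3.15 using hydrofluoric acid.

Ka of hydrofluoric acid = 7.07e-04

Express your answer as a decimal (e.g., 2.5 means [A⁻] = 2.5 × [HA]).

pKa = -log(7.07e-04) = 3.1506. pH = pKa + log([A⁻]/[HA]), so log([A⁻]/[HA]) = pH − pKa = 3.15 − 3.1506 = -0.0006. [A⁻]/[HA] = 10^(-0.0006) = 0.999

[A⁻]/[HA] = 0.999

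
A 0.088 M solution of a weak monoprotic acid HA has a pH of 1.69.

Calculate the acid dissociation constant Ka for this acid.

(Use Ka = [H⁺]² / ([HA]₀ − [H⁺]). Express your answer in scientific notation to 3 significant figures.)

[H⁺] = 10^(−pH) = 10^(−1.69) = 2.042e-02 M. For HA ⇌ H⁺ + A⁻, Ka = [H⁺][A⁻]/[HA] = [H⁺]² / ([HA]₀ − [H⁺]) = (2.042e-02)² / (0.088 − 2.042e-02) = 6.17e-03.

K_a = 6.17e-03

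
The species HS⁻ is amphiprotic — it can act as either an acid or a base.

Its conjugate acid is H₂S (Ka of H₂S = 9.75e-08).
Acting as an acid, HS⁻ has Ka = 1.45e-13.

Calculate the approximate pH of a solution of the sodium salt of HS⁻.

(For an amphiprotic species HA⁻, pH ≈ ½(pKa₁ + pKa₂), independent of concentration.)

pKa₁ = -log(9.75e-08) = 7.01; pKa₂ = -log(1.45e-13) = 12.84. For an amphiprotic species, pH ≈ ½(pKa₁ + pKa₂) = ½(7.01 + 12.84) = 9.92.

pH = 9.92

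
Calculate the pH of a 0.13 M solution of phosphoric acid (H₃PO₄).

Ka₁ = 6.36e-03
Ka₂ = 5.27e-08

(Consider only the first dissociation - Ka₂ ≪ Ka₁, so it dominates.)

First dissociation dominates. From Ka₁ = [H⁺][HA⁻]/[H₂A], x² + Ka₁·x − Ka₁·C = 0 with C = 0.13 M and Ka₁ = 6.36e-03. Solving: [H⁺] = (−Ka₁ + √(Ka₁² + 4·Ka₁·C)) / 2 = 2.5749e-02 M. pH = -log(2.5749e-02) = 1.59.

pH = 1.59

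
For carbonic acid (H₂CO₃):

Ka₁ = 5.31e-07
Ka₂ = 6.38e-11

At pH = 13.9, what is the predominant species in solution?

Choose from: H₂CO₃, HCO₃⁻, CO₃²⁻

pKa₁ = 6.27, pKa₂ = 10.20. For a polyprotic acid the predominant species crosses at each pKa: below pKa_n the protonated form dominates, above it the deprotonated form does. At pH = 13.9, the predominant species is CO₃²⁻.

CO₃²⁻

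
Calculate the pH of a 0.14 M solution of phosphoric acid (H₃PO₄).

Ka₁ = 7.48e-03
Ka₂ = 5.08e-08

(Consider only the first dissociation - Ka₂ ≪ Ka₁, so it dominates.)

First dissociation dominates. From Ka₁ = [H⁺][HA⁻]/[H₂A], x² + Ka₁·x − Ka₁·C = 0 with C = 0.14 M and Ka₁ = 7.48e-03. Solving: [H⁺] = (−Ka₁ + √(Ka₁² + 4·Ka₁·C)) / 2 = 2.8836e-02 M. pH = -log(2.8836e-02) = 1.54.

pH = 1.54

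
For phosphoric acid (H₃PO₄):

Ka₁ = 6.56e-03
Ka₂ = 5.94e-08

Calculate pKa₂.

pKa₂ = -log(Ka₂) = -log(5.94e-08) = 7.23.

pK_{a2} = 7.23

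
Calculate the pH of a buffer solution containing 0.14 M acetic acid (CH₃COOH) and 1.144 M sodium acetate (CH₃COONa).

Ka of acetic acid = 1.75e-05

pKa = -log(1.75e-05) = 4.76. pH = pKa + log([A⁻]/[HA]) = 4.76 + log(1.144/0.14)

pH = 5.67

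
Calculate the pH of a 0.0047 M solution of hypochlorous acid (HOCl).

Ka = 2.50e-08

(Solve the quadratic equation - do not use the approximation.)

x² + Ka×x - Ka×C = 0. Using quadratic formula: [H⁺] = 1.0827e-05

pH = 4.97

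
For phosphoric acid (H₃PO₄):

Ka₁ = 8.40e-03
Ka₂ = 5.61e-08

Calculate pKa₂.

pKa₂ = -log(Ka₂) = -log(5.61e-08) = 7.25.

pK_{a2} = 7.25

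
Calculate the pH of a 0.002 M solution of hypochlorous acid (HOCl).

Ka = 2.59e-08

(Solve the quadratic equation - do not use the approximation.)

x² + Ka×x - Ka×C = 0. Using quadratic formula: [H⁺] = 7.1843e-06

pH = 5.14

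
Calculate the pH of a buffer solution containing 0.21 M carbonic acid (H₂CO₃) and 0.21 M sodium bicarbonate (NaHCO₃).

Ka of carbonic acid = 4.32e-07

pKa = -log(4.32e-07) = 6.36. pH = pKa + log([A⁻]/[HA]) = 6.36 + log(0.21/0.21)

pH = 6.36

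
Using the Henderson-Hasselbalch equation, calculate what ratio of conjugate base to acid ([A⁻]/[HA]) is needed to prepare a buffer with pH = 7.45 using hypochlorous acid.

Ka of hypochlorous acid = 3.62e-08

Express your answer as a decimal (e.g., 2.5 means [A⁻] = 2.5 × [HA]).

pKa = -log(3.62e-08) = 7.4413. pH = pKa + log([A⁻]/[HA]), so log([A⁻]/[HA]) = pH − pKa = 7.45 − 7.4413 = 0.0087. [A⁻]/[HA] = 10^(0.0087) = 1.02

[A⁻]/[HA] = 1.02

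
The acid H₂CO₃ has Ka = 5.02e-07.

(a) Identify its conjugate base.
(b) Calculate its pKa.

(a) The conjugate base is formed by removing one H⁺ from H₂CO₃, giving HCO₃⁻. (b) pKa = -log(Ka) = -log(5.02e-07) = 6.30.

Conjugate base: HCO₃⁻; pK_a = 6.30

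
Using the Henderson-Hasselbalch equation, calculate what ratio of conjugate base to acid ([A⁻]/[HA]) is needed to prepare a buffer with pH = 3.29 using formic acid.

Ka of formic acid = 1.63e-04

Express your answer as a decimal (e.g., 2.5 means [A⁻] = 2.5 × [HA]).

pKa = -log(1.63e-04) = 3.7878. pH = pKa + log([A⁻]/[HA]), so log([A⁻]/[HA]) = pH − pKa = 3.29 − 3.7878 = -0.4978. [A⁻]/[HA] = 10^(-0.4978) = 0.318

[A⁻]/[HA] = 0.318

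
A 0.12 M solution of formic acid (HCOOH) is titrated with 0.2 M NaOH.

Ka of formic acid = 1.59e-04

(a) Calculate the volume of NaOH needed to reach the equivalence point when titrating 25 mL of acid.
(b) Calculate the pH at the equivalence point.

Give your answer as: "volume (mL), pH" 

moles acid = 0.12 × 25/1000 = 0.003 mol; V_base = moles/0.2 × 1000 = 15.0 mL. At equivalence only the conjugate base is present: [A⁻] = 0.003/0.040 = 7.5000e-02 M. Kb = Kw/Ka = 6.29e-11; [OH⁻] = √(Kb × [A⁻]) = 2.1719e-06; pOH = 5.66; pH = 14 - pOH = 8.34.

V = 15.0 mL, pH = 8.34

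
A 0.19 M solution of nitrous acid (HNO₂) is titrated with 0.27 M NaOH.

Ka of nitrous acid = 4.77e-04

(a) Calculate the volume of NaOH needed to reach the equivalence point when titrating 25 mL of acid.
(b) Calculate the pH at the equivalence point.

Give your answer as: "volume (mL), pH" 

moles acid = 0.19 × 25/1000 = 0.00475 mol; V_base = moles/0.27 × 1000 = 17.6 mL. At equivalence only the conjugate base is present: [A⁻] = 0.00475/0.043 = 1.1152e-01 M. Kb = Kw/Ka = 2.10e-11; [OH⁻] = √(Kb × [A⁻]) = 1.5290e-06; pOH = 5.82; pH = 14 - pOH = 8.18.

V = 17.6 mL, pH = 8.18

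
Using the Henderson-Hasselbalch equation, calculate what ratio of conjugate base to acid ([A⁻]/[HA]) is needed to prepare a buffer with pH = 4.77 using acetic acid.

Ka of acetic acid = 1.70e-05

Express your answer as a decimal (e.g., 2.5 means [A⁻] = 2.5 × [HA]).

pKa = -log(1.70e-05) = 4.7696. pH = pKa + log([A⁻]/[HA]), so log([A⁻]/[HA]) = pH − pKa = 4.77 − 4.7696 = 0.0004. [A⁻]/[HA] = 10^(0.0004) = 1.00

[A⁻]/[HA] = 1.00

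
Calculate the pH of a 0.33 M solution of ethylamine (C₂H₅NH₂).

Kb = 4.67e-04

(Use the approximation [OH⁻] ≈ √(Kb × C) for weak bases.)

[OH⁻] = √(Kb × C) = √(4.67e-04 × 0.33) = 1.2414e-02. pOH = 1.91, pH = 14 - pOH

pH = 12.09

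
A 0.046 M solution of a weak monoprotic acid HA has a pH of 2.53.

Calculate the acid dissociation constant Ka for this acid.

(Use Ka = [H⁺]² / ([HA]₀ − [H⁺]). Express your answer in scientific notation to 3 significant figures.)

[H⁺] = 10^(−pH) = 10^(−2.53) = 2.951e-03 M. For HA ⇌ H⁺ + A⁻, Ka = [H⁺][A⁻]/[HA] = [H⁺]² / ([HA]₀ − [H⁺]) = (2.951e-03)² / (0.046 − 2.951e-03) = 2.02e-04.

K_a = 2.02e-04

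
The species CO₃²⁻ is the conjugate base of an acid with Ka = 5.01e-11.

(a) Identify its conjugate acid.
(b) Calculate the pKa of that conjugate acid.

(a) The conjugate acid is formed by adding one H⁺ to CO₃²⁻, giving HCO₃⁻. (b) pKa = -log(Ka) = -log(5.01e-11) = 10.30.

Conjugate acid: HCO₃⁻; pK_a = 10.30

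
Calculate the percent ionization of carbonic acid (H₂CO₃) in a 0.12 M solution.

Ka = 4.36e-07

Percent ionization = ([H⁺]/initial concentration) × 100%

Using Ka equilibrium: x² + Ka×x - Ka×C = 0. Solving: [H⁺] = 2.2852e-04. Percent = (2.2852e-04/0.12) × 100

Percent ionization = 0.19%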